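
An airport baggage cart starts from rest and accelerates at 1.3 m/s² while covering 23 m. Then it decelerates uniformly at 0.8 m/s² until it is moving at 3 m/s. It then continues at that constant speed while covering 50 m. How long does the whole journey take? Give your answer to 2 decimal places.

28.53 s

Phase 1 (accelerating): v₀ = 0 m/s, a = 1.3 m/s².
v² = v₀² + 2aΔx = 0² + 2·1.3·23 = 59.8 → v = 7.73 m/s
t = (v − v₀)/a = (7.73 − 0)/1.3 = 5.95 s

Phase 2 (decelerating): v₀ = 7.73 m/s, a = -0.8 m/s².
v = v₀ + at → t = (3 − 7.73) / -0.8 = 5.92 s
v² = v₀² + 2aΔx → Δx = (3² − 7.73²)/(2·-0.8) = 31.7 m

Phase 3 (constant speed): v₀ = 3.00 m/s, a = 0 m/s².
Constant speed: t = d/v = 50/3.00 = 16.7 s
Total time = 5.95 + 5.92 + 16.7 = 28.5 s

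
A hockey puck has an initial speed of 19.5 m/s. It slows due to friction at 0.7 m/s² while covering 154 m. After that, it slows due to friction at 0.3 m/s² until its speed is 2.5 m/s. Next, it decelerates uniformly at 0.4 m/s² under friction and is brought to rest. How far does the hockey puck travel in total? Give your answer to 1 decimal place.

425.8 m

Phase 1 (decelerating): v₀ = 19.5 m/s, a = -0.7 m/s².
v² = v₀² + 2aΔx = 19.5² + 2·-0.7·154 = 165 → v = 12.8 m/s
t = (v − v₀)/a = (12.8 − 19.5)/-0.7 = 9.53 s

Phase 2 (decelerating): v₀ = 12.8 m/s, a = -0.3 m/s².
v = v₀ + at → t = (2.5 − 12.8) / -0.3 = 34.4 s
v² = v₀² + 2aΔx → Δx = (2.5² − 12.8²)/(2·-0.3) = 264 m

Phase 3 (decelerating): v₀ = 2.50 m/s, a = -0.4 m/s².
v = v₀ + at → t = (0 − 2.50) / -0.4 = 6.25 s
v² = v₀² + 2aΔx → Δx = (0² − 2.50²)/(2·-0.4) = 7.81 m
Total distance = 154 + 264 + 7.81 = 426 m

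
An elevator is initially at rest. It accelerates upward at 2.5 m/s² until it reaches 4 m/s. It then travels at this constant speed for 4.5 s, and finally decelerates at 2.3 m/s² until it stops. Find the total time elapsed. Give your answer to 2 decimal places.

7.84 s

Phase 1 (accelerating): v₀ = 0 m/s, a = 2.5 m/s².
v = v₀ + at → t = (4 − 0) / 2.5 = 1.60 s
v² = v₀² + 2aΔx → Δx = (4² − 0²)/(2·2.5) = 3.20 m

Phase 2 (constant speed): v₀ = 4.00 m/s, a = 0 m/s².
v = v₀ + at = 4.00 + (0)(4.5) = 4.00 m/s
Δx = v₀t + ½at² = 4.00·4.5 + 0.5·0·4.5² = 18.0 m

Phase 3 (decelerating): v₀ = 4.00 m/s, a = -2.3 m/s².
v = v₀ + at → t = (0 − 4.00) / -2.3 = 1.74 s
v² = v₀² + 2aΔx → Δx = (0² − 4.00²)/(2·-2.3) = 3.48 m
Total time = 1.60 + 4.50 + 1.74 = 7.84 s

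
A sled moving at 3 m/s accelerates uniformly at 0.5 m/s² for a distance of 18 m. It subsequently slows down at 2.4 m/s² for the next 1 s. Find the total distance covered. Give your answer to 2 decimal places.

Phase 1 (accelerating): v₀ = 3.00 m/s, a = 0.5 m/s².
v² = v₀² + 2aΔx = 3.00² + 2·0.5·18 = 27.0 → v = 5.20 m/s
t = (v − v₀)/a = (5.20 − 3.00)/0.5 = 4.39 s

Phase 2 (decelerating): v₀ = 5.20 m/s, a = -2.4 m/s².
v = v₀ + at = 5.20 + (-2.4)(1) = 2.80 m/s
Δx = v₀t + ½at² = 5.20·1 + 0.5·-2.4·1² = 4.00 m
Total distance = 18.0 + 4.00 = 22.0 m

22.00 m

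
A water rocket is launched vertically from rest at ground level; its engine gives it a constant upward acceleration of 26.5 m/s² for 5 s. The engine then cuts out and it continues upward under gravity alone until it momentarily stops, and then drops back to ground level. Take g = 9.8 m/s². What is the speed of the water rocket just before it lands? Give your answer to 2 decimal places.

Phase 1 (powered ascent): v₀ = 0 m/s, a = 26.5 m/s².
v = v₀ + at = 0 + (26.5)(5) = 132 m/s
Δx = v₀t + ½at² = 0·5 + 0.5·26.5·5² = 331 m

Phase 2 (coasting upward): v₀ = 132 m/s, a = -9.8 m/s².
v = v₀ + at → t = (0 − 132) / -9.8 = 13.5 s
v² = v₀² + 2aΔx → Δx = (0² − 132²)/(2·-9.8) = 896 m

Phase 3 (free fall): v₀ = 0 m/s, a = -9.8 m/s².
Falls 1230 m from rest: t = √(2·1230/9.8) = 15.8 s; v = g·t = 155 m/s.
Impact speed = 155 m/s

155.08 m/s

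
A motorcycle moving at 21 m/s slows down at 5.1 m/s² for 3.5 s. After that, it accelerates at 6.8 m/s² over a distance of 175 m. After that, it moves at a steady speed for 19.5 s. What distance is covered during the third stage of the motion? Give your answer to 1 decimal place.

Phase 1 (decelerating): v₀ = 21.0 m/s, a = -5.1 m/s².
v = v₀ + at = 21.0 + (-5.1)(3.5) = 3.15 m/s
Δx = v₀t + ½at² = 21.0·3.5 + 0.5·-5.1·3.5² = 42.3 m

Phase 2 (accelerating): v₀ = 3.15 m/s, a = 6.8 m/s².
v² = v₀² + 2aΔx = 3.15² + 2·6.8·175 = 2390 → v = 48.9 m/s
t = (v − v₀)/a = (48.9 − 3.15)/6.8 = 6.73 s

Phase 3 (constant speed): v₀ = 48.9 m/s, a = 0 m/s².
v = v₀ + at = 48.9 + (0)(19.5) = 48.9 m/s
Δx = v₀t + ½at² = 48.9·19.5 + 0.5·0·19.5² = 953 m
Distance in phase 3 = 953 m

953.3 m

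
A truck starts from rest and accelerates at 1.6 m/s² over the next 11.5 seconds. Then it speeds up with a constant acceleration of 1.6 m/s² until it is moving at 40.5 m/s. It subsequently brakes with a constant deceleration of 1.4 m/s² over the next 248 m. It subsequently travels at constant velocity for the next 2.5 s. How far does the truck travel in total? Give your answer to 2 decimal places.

Phase 1 (accelerating): v₀ = 0 m/s, a = 1.6 m/s².
v = v₀ + at = 0 + (1.6)(11.5) = 18.4 m/s
Δx = v₀t + ½at² = 0·11.5 + 0.5·1.6·11.5² = 106 m

Phase 2 (accelerating): v₀ = 18.4 m/s, a = 1.6 m/s².
v = v₀ + at → t = (40.5 − 18.4) / 1.6 = 13.8 s
v² = v₀² + 2aΔx → Δx = (40.5² − 18.4²)/(2·1.6) = 407 m

Phase 3 (decelerating): v₀ = 40.5 m/s, a = -1.4 m/s².
v² = v₀² + 2aΔx = 40.5² + 2·-1.4·248 = 946 → v = 30.8 m/s
t = (v − v₀)/a = (30.8 − 40.5)/-1.4 = 6.96 s

Phase 4 (constant speed): v₀ = 30.8 m/s, a = 0 m/s².
v = v₀ + at = 30.8 + (0)(2.5) = 30.8 m/s
Δx = v₀t + ½at² = 30.8·2.5 + 0.5·0·2.5² = 76.9 m
Total distance = 106 + 407 + 248 + 76.9 = 837 m

837.46 m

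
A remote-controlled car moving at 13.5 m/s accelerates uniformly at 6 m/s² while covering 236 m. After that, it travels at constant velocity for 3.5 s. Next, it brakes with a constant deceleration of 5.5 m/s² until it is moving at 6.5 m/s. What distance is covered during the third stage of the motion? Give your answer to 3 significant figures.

270 m

Phase 1 (accelerating): v₀ = 13.5 m/s, a = 6 m/s².
v² = v₀² + 2aΔx = 13.5² + 2·6·236 = 3010 → v = 54.9 m/s
t = (v − v₀)/a = (54.9 − 13.5)/6 = 6.90 s

Phase 2 (constant speed): v₀ = 54.9 m/s, a = 0 m/s².
v = v₀ + at = 54.9 + (0)(3.5) = 54.9 m/s
Δx = v₀t + ½at² = 54.9·3.5 + 0.5·0·3.5² = 192 m

Phase 3 (decelerating): v₀ = 54.9 m/s, a = -5.5 m/s².
v = v₀ + at → t = (6.5 − 54.9) / -5.5 = 8.80 s
v² = v₀² + 2aΔx → Δx = (6.5² − 54.9²)/(2·-5.5) = 270 m
Distance in phase 3 = 270 m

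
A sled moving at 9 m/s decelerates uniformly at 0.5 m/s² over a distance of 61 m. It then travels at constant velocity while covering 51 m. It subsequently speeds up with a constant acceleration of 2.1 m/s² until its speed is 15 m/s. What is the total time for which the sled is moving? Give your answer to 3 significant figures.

Phase 1 (decelerating): v₀ = 9.00 m/s, a = -0.5 m/s².
v² = v₀² + 2aΔx = 9.00² + 2·-0.5·61 = 20.0 → v = 4.47 m/s
t = (v − v₀)/a = (4.47 − 9.00)/-0.5 = 9.06 s

Phase 2 (constant speed): v₀ = 4.47 m/s, a = 0 m/s².
Constant speed: t = d/v = 51/4.47 = 11.4 s

Phase 3 (accelerating): v₀ = 4.47 m/s, a = 2.1 m/s².
v = v₀ + at → t = (15 − 4.47) / 2.1 = 5.01 s
v² = v₀² + 2aΔx → Δx = (15² − 4.47²)/(2·2.1) = 48.8 m
Total time = 9.06 + 11.4 + 5.01 = 25.5 s

25.5 s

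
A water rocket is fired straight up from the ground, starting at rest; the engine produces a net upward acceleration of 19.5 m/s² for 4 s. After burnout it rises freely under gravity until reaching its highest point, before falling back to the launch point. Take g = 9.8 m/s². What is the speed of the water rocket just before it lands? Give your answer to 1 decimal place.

Phase 1 (powered ascent): v₀ = 0 m/s, a = 19.5 m/s².
v = v₀ + at = 0 + (19.5)(4) = 78.0 m/s
Δx = v₀t + ½at² = 0·4 + 0.5·19.5·4² = 156 m

Phase 2 (coasting upward): v₀ = 78.0 m/s, a = -9.8 m/s².
v = v₀ + at → t = (0 − 78.0) / -9.8 = 7.96 s
v² = v₀² + 2aΔx → Δx = (0² − 78.0²)/(2·-9.8) = 310 m

Phase 3 (free fall): v₀ = 0 m/s, a = -9.8 m/s².
Falls 466 m from rest: t = √(2·466/9.8) = 9.76 s; v = g·t = 95.6 m/s.
Impact speed = 95.6 m/s

95.6 m/s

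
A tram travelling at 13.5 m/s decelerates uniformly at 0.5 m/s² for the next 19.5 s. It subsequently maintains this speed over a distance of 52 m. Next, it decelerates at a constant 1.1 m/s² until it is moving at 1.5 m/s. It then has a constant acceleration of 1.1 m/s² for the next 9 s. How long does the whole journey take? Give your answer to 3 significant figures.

44.4 s

Phase 1 (decelerating): v₀ = 13.5 m/s, a = -0.5 m/s².
v = v₀ + at = 13.5 + (-0.5)(19.5) = 3.75 m/s
Δx = v₀t + ½at² = 13.5·19.5 + 0.5·-0.5·19.5² = 168 m

Phase 2 (constant speed): v₀ = 3.75 m/s, a = 0 m/s².
Constant speed: t = d/v = 52/3.75 = 13.9 s

Phase 3 (decelerating): v₀ = 3.75 m/s, a = -1.1 m/s².
v = v₀ + at → t = (1.5 − 3.75) / -1.1 = 2.05 s
v² = v₀² + 2aΔx → Δx = (1.5² − 3.75²)/(2·-1.1) = 5.37 m

Phase 4 (accelerating): v₀ = 1.50 m/s, a = 1.1 m/s².
v = v₀ + at = 1.50 + (1.1)(9) = 11.4 m/s
Δx = v₀t + ½at² = 1.50·9 + 0.5·1.1·9² = 58.1 m
Total time = 19.5 + 13.9 + 2.05 + 9.00 = 44.4 s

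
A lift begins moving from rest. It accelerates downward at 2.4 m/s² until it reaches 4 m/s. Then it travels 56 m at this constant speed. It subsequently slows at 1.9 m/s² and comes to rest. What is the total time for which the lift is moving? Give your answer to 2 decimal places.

17.77 s

Phase 1 (accelerating): v₀ = 0 m/s, a = 2.4 m/s².
v = v₀ + at → t = (4 − 0) / 2.4 = 1.67 s
v² = v₀² + 2aΔx → Δx = (4² − 0²)/(2·2.4) = 3.33 m

Phase 2 (constant speed): v₀ = 4.00 m/s, a = 0 m/s².
Constant speed: t = d/v = 56/4.00 = 14.0 s

Phase 3 (decelerating): v₀ = 4.00 m/s, a = -1.9 m/s².
v = v₀ + at → t = (0 − 4.00) / -1.9 = 2.11 s
v² = v₀² + 2aΔx → Δx = (0² − 4.00²)/(2·-1.9) = 4.21 m
Total time = 1.67 + 14.0 + 2.11 = 17.8 s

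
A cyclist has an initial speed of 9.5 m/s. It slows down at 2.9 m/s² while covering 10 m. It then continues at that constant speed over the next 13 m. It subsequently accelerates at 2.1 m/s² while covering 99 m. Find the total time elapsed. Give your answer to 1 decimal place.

Phase 1 (decelerating): v₀ = 9.50 m/s, a = -2.9 m/s².
v² = v₀² + 2aΔx = 9.50² + 2·-2.9·10 = 32.2 → v = 5.68 m/s
t = (v − v₀)/a = (5.68 − 9.50)/-2.9 = 1.32 s

Phase 2 (constant speed): v₀ = 5.68 m/s, a = 0 m/s².
Constant speed: t = d/v = 13/5.68 = 2.29 s

Phase 3 (accelerating): v₀ = 5.68 m/s, a = 2.1 m/s².
v² = v₀² + 2aΔx = 5.68² + 2·2.1·99 = 448 → v = 21.2 m/s
t = (v − v₀)/a = (21.2 − 5.68)/2.1 = 7.38 s
Total time = 1.32 + 2.29 + 7.38 = 11.0 s

11.0 s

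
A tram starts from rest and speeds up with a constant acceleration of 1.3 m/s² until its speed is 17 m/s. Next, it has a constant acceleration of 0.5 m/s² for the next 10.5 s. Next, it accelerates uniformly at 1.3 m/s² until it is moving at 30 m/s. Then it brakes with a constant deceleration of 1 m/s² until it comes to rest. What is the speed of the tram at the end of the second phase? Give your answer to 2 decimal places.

22.25 m/s

Phase 1 (accelerating): v₀ = 0 m/s, a = 1.3 m/s².
v = v₀ + at → t = (17 − 0) / 1.3 = 13.1 s
v² = v₀² + 2aΔx → Δx = (17² − 0²)/(2·1.3) = 111 m

Phase 2 (accelerating): v₀ = 17.0 m/s, a = 0.5 m/s².
v = v₀ + at = 17.0 + (0.5)(10.5) = 22.2 m/s
Δx = v₀t + ½at² = 17.0·10.5 + 0.5·0.5·10.5² = 206 m
Speed at end of phase 2 = 22.2 m/s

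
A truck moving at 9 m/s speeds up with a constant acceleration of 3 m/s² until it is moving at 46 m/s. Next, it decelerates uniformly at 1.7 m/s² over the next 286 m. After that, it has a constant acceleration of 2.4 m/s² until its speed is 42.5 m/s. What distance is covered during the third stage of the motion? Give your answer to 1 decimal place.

138.1 m

Phase 1 (accelerating): v₀ = 9.00 m/s, a = 3 m/s².
v = v₀ + at → t = (46 − 9.00) / 3 = 12.3 s
v² = v₀² + 2aΔx → Δx = (46² − 9.00²)/(2·3) = 339 m

Phase 2 (decelerating): v₀ = 46.0 m/s, a = -1.7 m/s².
v² = v₀² + 2aΔx = 46.0² + 2·-1.7·286 = 1140 → v = 33.8 m/s
t = (v − v₀)/a = (33.8 − 46.0)/-1.7 = 7.17 s

Phase 3 (accelerating): v₀ = 33.8 m/s, a = 2.4 m/s².
v = v₀ + at → t = (42.5 − 33.8) / 2.4 = 3.62 s
v² = v₀² + 2aΔx → Δx = (42.5² − 33.8²)/(2·2.4) = 138 m
Distance in phase 3 = 138 m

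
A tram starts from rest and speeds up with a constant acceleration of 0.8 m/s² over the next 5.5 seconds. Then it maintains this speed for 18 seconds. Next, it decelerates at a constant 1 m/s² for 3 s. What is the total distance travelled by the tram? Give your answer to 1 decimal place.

Phase 1 (accelerating): v₀ = 0 m/s, a = 0.8 m/s².
v = v₀ + at = 0 + (0.8)(5.5) = 4.40 m/s
Δx = v₀t + ½at² = 0·5.5 + 0.5·0.8·5.5² = 12.1 m

Phase 2 (constant speed): v₀ = 4.40 m/s, a = 0 m/s².
v = v₀ + at = 4.40 + (0)(18) = 4.40 m/s
Δx = v₀t + ½at² = 4.40·18 + 0.5·0·18² = 79.2 m

Phase 3 (decelerating): v₀ = 4.40 m/s, a = -1 m/s².
v = v₀ + at = 4.40 + (-1)(3) = 1.40 m/s
Δx = v₀t + ½at² = 4.40·3 + 0.5·-1·3² = 8.70 m
Total distance = 12.1 + 79.2 + 8.70 = 100 m

100.0 m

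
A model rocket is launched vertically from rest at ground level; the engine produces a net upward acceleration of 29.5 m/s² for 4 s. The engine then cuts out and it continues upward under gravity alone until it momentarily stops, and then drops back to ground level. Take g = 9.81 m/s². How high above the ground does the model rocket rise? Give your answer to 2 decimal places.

945.68 m

Phase 1 (powered ascent): v₀ = 0 m/s, a = 29.5 m/s².
v = v₀ + at = 0 + (29.5)(4) = 118 m/s
Δx = v₀t + ½at² = 0·4 + 0.5·29.5·4² = 236 m

Phase 2 (coasting upward): v₀ = 118 m/s, a = -9.81 m/s².
v = v₀ + at → t = (0 − 118) / -9.81 = 12.0 s
v² = v₀² + 2aΔx → Δx = (0² − 118²)/(2·-9.81) = 710 m
Maximum height = 236 + 710 = 946 m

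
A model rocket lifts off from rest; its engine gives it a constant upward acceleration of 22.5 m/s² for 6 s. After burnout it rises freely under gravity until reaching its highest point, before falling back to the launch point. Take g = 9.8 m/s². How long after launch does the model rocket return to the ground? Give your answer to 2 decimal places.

Phase 1 (powered ascent): v₀ = 0 m/s, a = 22.5 m/s².
v = v₀ + at = 0 + (22.5)(6) = 135 m/s
Δx = v₀t + ½at² = 0·6 + 0.5·22.5·6² = 405 m

Phase 2 (coasting upward): v₀ = 135 m/s, a = -9.8 m/s².
v = v₀ + at → t = (0 − 135) / -9.8 = 13.8 s
v² = v₀² + 2aΔx → Δx = (0² − 135²)/(2·-9.8) = 930 m

Phase 3 (free fall): v₀ = 0 m/s, a = -9.8 m/s².
Falls 1330 m from rest: t = √(2·1330/9.8) = 16.5 s; v = g·t = 162 m/s.
Total time = 6.00 + 13.8 + 16.5 = 36.3 s

36.28 s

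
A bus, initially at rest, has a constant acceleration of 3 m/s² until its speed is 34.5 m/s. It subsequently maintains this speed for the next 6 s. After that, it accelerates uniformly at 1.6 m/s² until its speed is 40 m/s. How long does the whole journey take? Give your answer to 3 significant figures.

Phase 1 (accelerating): v₀ = 0 m/s, a = 3 m/s².
v = v₀ + at → t = (34.5 − 0) / 3 = 11.5 s
v² = v₀² + 2aΔx → Δx = (34.5² − 0²)/(2·3) = 198 m

Phase 2 (constant speed): v₀ = 34.5 m/s, a = 0 m/s².
v = v₀ + at = 34.5 + (0)(6) = 34.5 m/s
Δx = v₀t + ½at² = 34.5·6 + 0.5·0·6² = 207 m

Phase 3 (accelerating): v₀ = 34.5 m/s, a = 1.6 m/s².
v = v₀ + at → t = (40 − 34.5) / 1.6 = 3.44 s
v² = v₀² + 2aΔx → Δx = (40² − 34.5²)/(2·1.6) = 128 m
Total time = 11.5 + 6.00 + 3.44 = 20.9 s

20.9 s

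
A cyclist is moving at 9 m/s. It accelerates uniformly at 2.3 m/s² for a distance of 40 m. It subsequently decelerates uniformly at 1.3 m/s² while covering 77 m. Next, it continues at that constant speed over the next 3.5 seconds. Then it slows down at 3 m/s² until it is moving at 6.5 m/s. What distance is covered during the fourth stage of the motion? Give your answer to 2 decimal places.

3.76 m

Phase 1 (accelerating): v₀ = 9.00 m/s, a = 2.3 m/s².
v² = v₀² + 2aΔx = 9.00² + 2·2.3·40 = 265 → v = 16.3 m/s
t = (v − v₀)/a = (16.3 − 9.00)/2.3 = 3.16 s

Phase 2 (decelerating): v₀ = 16.3 m/s, a = -1.3 m/s².
v² = v₀² + 2aΔx = 16.3² + 2·-1.3·77 = 64.8 → v = 8.05 m/s
t = (v − v₀)/a = (8.05 − 16.3)/-1.3 = 6.33 s

Phase 3 (constant speed): v₀ = 8.05 m/s, a = 0 m/s².
v = v₀ + at = 8.05 + (0)(3.5) = 8.05 m/s
Δx = v₀t + ½at² = 8.05·3.5 + 0.5·0·3.5² = 28.2 m

Phase 4 (decelerating): v₀ = 8.05 m/s, a = -3 m/s².
v = v₀ + at → t = (6.5 − 8.05) / -3 = 0.517 s
v² = v₀² + 2aΔx → Δx = (6.5² − 8.05²)/(2·-3) = 3.76 m
Distance in phase 4 = 3.76 m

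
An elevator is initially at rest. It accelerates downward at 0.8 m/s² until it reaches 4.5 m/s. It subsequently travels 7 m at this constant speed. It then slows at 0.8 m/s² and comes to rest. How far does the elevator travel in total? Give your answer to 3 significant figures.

Phase 1 (accelerating): v₀ = 0 m/s, a = 0.8 m/s².
v = v₀ + at → t = (4.5 − 0) / 0.8 = 5.62 s
v² = v₀² + 2aΔx → Δx = (4.5² − 0²)/(2·0.8) = 12.7 m

Phase 2 (constant speed): v₀ = 4.50 m/s, a = 0 m/s².
Constant speed: t = d/v = 7/4.50 = 1.56 s

Phase 3 (decelerating): v₀ = 4.50 m/s, a = -0.8 m/s².
v = v₀ + at → t = (0 − 4.50) / -0.8 = 5.62 s
v² = v₀² + 2aΔx → Δx = (0² − 4.50²)/(2·-0.8) = 12.7 m
Total distance = 12.7 + 7.00 + 12.7 = 32.3 m

32.3 m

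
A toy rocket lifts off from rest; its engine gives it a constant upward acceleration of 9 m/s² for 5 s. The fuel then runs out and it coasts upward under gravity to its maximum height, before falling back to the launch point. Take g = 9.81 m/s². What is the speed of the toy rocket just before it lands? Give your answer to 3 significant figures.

Phase 1 (powered ascent): v₀ = 0 m/s, a = 9 m/s².
v = v₀ + at = 0 + (9)(5) = 45.0 m/s
Δx = v₀t + ½at² = 0·5 + 0.5·9·5² = 112 m

Phase 2 (coasting upward): v₀ = 45.0 m/s, a = -9.81 m/s².
v = v₀ + at → t = (0 − 45.0) / -9.81 = 4.59 s
v² = v₀² + 2aΔx → Δx = (0² − 45.0²)/(2·-9.81) = 103 m

Phase 3 (free fall): v₀ = 0 m/s, a = -9.81 m/s².
Falls 216 m from rest: t = √(2·216/9.81) = 6.63 s; v = g·t = 65.1 m/s.
Impact speed = 65.1 m/s

65.1 m/s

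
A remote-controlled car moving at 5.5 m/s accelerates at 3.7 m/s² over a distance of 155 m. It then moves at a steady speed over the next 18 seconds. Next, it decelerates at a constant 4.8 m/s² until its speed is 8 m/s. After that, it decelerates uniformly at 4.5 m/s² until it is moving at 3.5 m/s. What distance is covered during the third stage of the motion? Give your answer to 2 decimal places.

Phase 1 (accelerating): v₀ = 5.50 m/s, a = 3.7 m/s².
v² = v₀² + 2aΔx = 5.50² + 2·3.7·155 = 1180 → v = 34.3 m/s
t = (v − v₀)/a = (34.3 − 5.50)/3.7 = 7.79 s

Phase 2 (constant speed): v₀ = 34.3 m/s, a = 0 m/s².
v = v₀ + at = 34.3 + (0)(18) = 34.3 m/s
Δx = v₀t + ½at² = 34.3·18 + 0.5·0·18² = 618 m

Phase 3 (decelerating): v₀ = 34.3 m/s, a = -4.8 m/s².
v = v₀ + at → t = (8 − 34.3) / -4.8 = 5.48 s
v² = v₀² + 2aΔx → Δx = (8² − 34.3²)/(2·-4.8) = 116 m
Distance in phase 3 = 116 m

115.96 m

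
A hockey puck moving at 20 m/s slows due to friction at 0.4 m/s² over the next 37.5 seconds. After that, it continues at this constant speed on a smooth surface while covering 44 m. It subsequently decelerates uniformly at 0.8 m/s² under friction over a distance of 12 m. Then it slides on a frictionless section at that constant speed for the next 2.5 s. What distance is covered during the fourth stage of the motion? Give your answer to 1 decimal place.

6.0 m

Phase 1 (decelerating): v₀ = 20.0 m/s, a = -0.4 m/s².
v = v₀ + at = 20.0 + (-0.4)(37.5) = 5.00 m/s
Δx = v₀t + ½at² = 20.0·37.5 + 0.5·-0.4·37.5² = 469 m

Phase 2 (constant speed): v₀ = 5.00 m/s, a = 0 m/s².
Constant speed: t = d/v = 44/5.00 = 8.80 s

Phase 3 (decelerating): v₀ = 5.00 m/s, a = -0.8 m/s².
v² = v₀² + 2aΔx = 5.00² + 2·-0.8·12 = 5.80 → v = 2.41 m/s
t = (v − v₀)/a = (2.41 − 5.00)/-0.8 = 3.24 s

Phase 4 (constant speed): v₀ = 2.41 m/s, a = 0 m/s².
v = v₀ + at = 2.41 + (0)(2.5) = 2.41 m/s
Δx = v₀t + ½at² = 2.41·2.5 + 0.5·0·2.5² = 6.02 m
Distance in phase 4 = 6.02 m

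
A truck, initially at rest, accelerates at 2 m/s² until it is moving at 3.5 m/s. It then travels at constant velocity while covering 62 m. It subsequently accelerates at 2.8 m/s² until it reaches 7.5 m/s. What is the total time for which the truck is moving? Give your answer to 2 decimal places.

Phase 1 (accelerating): v₀ = 0 m/s, a = 2 m/s².
v = v₀ + at → t = (3.5 − 0) / 2 = 1.75 s
v² = v₀² + 2aΔx → Δx = (3.5² − 0²)/(2·2) = 3.06 m

Phase 2 (constant speed): v₀ = 3.50 m/s, a = 0 m/s².
Constant speed: t = d/v = 62/3.50 = 17.7 s

Phase 3 (accelerating): v₀ = 3.50 m/s, a = 2.8 m/s².
v = v₀ + at → t = (7.5 − 3.50) / 2.8 = 1.43 s
v² = v₀² + 2aΔx → Δx = (7.5² − 3.50²)/(2·2.8) = 7.86 m
Total time = 1.75 + 17.7 + 1.43 = 20.9 s

20.89 s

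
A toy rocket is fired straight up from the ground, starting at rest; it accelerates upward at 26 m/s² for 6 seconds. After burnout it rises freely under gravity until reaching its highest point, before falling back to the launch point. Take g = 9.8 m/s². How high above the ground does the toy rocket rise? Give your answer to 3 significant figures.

1710 m

Phase 1 (powered ascent): v₀ = 0 m/s, a = 26 m/s².
v = v₀ + at = 0 + (26)(6) = 156 m/s
Δx = v₀t + ½at² = 0·6 + 0.5·26·6² = 468 m

Phase 2 (coasting upward): v₀ = 156 m/s, a = -9.8 m/s².
v = v₀ + at → t = (0 − 156) / -9.8 = 15.9 s
v² = v₀² + 2aΔx → Δx = (0² − 156²)/(2·-9.8) = 1240 m
Maximum height = 468 + 1240 = 1710 m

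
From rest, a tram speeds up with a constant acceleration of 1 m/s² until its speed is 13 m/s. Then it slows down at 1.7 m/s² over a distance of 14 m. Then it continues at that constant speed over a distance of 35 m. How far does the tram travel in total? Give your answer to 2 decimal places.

133.50 m

Phase 1 (accelerating): v₀ = 0 m/s, a = 1 m/s².
v = v₀ + at → t = (13 − 0) / 1 = 13.0 s
v² = v₀² + 2aΔx → Δx = (13² − 0²)/(2·1) = 84.5 m

Phase 2 (decelerating): v₀ = 13.0 m/s, a = -1.7 m/s².
v² = v₀² + 2aΔx = 13.0² + 2·-1.7·14 = 121 → v = 11.0 m/s
t = (v − v₀)/a = (11.0 − 13.0)/-1.7 = 1.17 s

Phase 3 (constant speed): v₀ = 11.0 m/s, a = 0 m/s².
Constant speed: t = d/v = 35/11.0 = 3.18 s
Total distance = 84.5 + 14.0 + 35.0 = 134 m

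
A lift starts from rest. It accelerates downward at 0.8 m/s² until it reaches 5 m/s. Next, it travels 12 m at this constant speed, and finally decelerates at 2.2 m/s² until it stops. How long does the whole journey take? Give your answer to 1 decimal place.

10.9 s

Phase 1 (accelerating): v₀ = 0 m/s, a = 0.8 m/s².
v = v₀ + at → t = (5 − 0) / 0.8 = 6.25 s
v² = v₀² + 2aΔx → Δx = (5² − 0²)/(2·0.8) = 15.6 m

Phase 2 (constant speed): v₀ = 5.00 m/s, a = 0 m/s².
Constant speed: t = d/v = 12/5.00 = 2.40 s

Phase 3 (decelerating): v₀ = 5.00 m/s, a = -2.2 m/s².
v = v₀ + at → t = (0 − 5.00) / -2.2 = 2.27 s
v² = v₀² + 2aΔx → Δx = (0² − 5.00²)/(2·-2.2) = 5.68 m
Total time = 6.25 + 2.40 + 2.27 = 10.9 s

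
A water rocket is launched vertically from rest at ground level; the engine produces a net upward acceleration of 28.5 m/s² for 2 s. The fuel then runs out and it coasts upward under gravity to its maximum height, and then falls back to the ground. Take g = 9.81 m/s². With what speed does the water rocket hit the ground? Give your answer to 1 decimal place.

66.1 m/s

Phase 1 (powered ascent): v₀ = 0 m/s, a = 28.5 m/s².
v = v₀ + at = 0 + (28.5)(2) = 57.0 m/s
Δx = v₀t + ½at² = 0·2 + 0.5·28.5·2² = 57.0 m

Phase 2 (coasting upward): v₀ = 57.0 m/s, a = -9.81 m/s².
v = v₀ + at → t = (0 − 57.0) / -9.81 = 5.81 s
v² = v₀² + 2aΔx → Δx = (0² − 57.0²)/(2·-9.81) = 166 m

Phase 3 (free fall): v₀ = 0 m/s, a = -9.81 m/s².
Falls 223 m from rest: t = √(2·223/9.81) = 6.74 s; v = g·t = 66.1 m/s.
Impact speed = 66.1 m/s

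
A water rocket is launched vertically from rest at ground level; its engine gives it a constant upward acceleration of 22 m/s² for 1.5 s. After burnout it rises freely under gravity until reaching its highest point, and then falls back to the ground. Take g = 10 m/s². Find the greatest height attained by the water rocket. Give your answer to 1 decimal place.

79.2 m

Phase 1 (powered ascent): v₀ = 0 m/s, a = 22 m/s².
v = v₀ + at = 0 + (22)(1.5) = 33.0 m/s
Δx = v₀t + ½at² = 0·1.5 + 0.5·22·1.5² = 24.8 m

Phase 2 (coasting upward): v₀ = 33.0 m/s, a = -10 m/s².
v = v₀ + at → t = (0 − 33.0) / -10 = 3.30 s
v² = v₀² + 2aΔx → Δx = (0² − 33.0²)/(2·-10) = 54.5 m
Maximum height = 24.8 + 54.5 = 79.2 m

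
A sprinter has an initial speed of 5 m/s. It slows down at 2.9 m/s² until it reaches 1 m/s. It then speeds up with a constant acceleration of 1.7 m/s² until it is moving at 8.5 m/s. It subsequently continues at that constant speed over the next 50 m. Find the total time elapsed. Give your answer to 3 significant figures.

11.7 s

Phase 1 (decelerating): v₀ = 5.00 m/s, a = -2.9 m/s².
v = v₀ + at → t = (1 − 5.00) / -2.9 = 1.38 s
v² = v₀² + 2aΔx → Δx = (1² − 5.00²)/(2·-2.9) = 4.14 m

Phase 2 (accelerating): v₀ = 1.00 m/s, a = 1.7 m/s².
v = v₀ + at → t = (8.5 − 1.00) / 1.7 = 4.41 s
v² = v₀² + 2aΔx → Δx = (8.5² − 1.00²)/(2·1.7) = 21.0 m

Phase 3 (constant speed): v₀ = 8.50 m/s, a = 0 m/s².
Constant speed: t = d/v = 50/8.50 = 5.88 s
Total time = 1.38 + 4.41 + 5.88 = 11.7 s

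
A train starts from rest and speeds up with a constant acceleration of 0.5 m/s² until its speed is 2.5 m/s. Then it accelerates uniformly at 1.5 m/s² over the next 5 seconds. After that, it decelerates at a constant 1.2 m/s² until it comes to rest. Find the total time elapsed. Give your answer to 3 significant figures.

Phase 1 (accelerating): v₀ = 0 m/s, a = 0.5 m/s².
v = v₀ + at → t = (2.5 − 0) / 0.5 = 5.00 s
v² = v₀² + 2aΔx → Δx = (2.5² − 0²)/(2·0.5) = 6.25 m

Phase 2 (accelerating): v₀ = 2.50 m/s, a = 1.5 m/s².
v = v₀ + at = 2.50 + (1.5)(5) = 10.0 m/s
Δx = v₀t + ½at² = 2.50·5 + 0.5·1.5·5² = 31.2 m

Phase 3 (decelerating): v₀ = 10.0 m/s, a = -1.2 m/s².
v = v₀ + at → t = (0 − 10.0) / -1.2 = 8.33 s
v² = v₀² + 2aΔx → Δx = (0² − 10.0²)/(2·-1.2) = 41.7 m
Total time = 5.00 + 5.00 + 8.33 = 18.3 s

18.3 s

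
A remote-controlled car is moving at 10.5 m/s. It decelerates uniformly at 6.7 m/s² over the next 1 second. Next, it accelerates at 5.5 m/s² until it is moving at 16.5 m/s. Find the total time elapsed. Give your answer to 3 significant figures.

Phase 1 (decelerating): v₀ = 10.5 m/s, a = -6.7 m/s².
v = v₀ + at = 10.5 + (-6.7)(1) = 3.80 m/s
Δx = v₀t + ½at² = 10.5·1 + 0.5·-6.7·1² = 7.15 m

Phase 2 (accelerating): v₀ = 3.80 m/s, a = 5.5 m/s².
v = v₀ + at → t = (16.5 − 3.80) / 5.5 = 2.31 s
v² = v₀² + 2aΔx → Δx = (16.5² − 3.80²)/(2·5.5) = 23.4 m
Total time = 1.00 + 2.31 = 3.31 s

3.31 s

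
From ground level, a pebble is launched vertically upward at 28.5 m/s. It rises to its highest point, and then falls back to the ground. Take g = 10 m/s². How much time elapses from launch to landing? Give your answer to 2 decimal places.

Phase 1 (rising): v₀ = 28.5 m/s, a = -10 m/s².
v = v₀ + at → t = (0 − 28.5) / -10 = 2.85 s
v² = v₀² + 2aΔx → Δx = (0² − 28.5²)/(2·-10) = 40.6 m

Phase 2 (falling): v₀ = 0 m/s, a = -10 m/s².
Falls 40.6 m from rest: t = √(2·40.6/10) = 2.85 s; v = g·t = 28.5 m/s.
Total time = 2.85 + 2.85 = 5.70 s

5.70 s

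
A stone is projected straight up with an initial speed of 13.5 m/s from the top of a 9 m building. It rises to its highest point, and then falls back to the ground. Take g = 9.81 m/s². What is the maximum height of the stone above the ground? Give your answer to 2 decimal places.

18.29 m

Phase 1 (rising): v₀ = 13.5 m/s, a = -9.81 m/s².
v = v₀ + at → t = (0 − 13.5) / -9.81 = 1.38 s
v² = v₀² + 2aΔx → Δx = (0² − 13.5²)/(2·-9.81) = 9.29 m
Maximum height = 9 + 9.29 = 18.3 m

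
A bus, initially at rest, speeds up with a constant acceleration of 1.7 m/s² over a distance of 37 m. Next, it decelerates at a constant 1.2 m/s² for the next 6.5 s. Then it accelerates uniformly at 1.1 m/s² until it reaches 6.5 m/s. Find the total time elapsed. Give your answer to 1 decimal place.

15.9 s

Phase 1 (accelerating): v₀ = 0 m/s, a = 1.7 m/s².
v² = v₀² + 2aΔx = 0² + 2·1.7·37 = 126 → v = 11.2 m/s
t = (v − v₀)/a = (11.2 − 0)/1.7 = 6.60 s

Phase 2 (decelerating): v₀ = 11.2 m/s, a = -1.2 m/s².
v = v₀ + at = 11.2 + (-1.2)(6.5) = 3.42 m/s
Δx = v₀t + ½at² = 11.2·6.5 + 0.5·-1.2·6.5² = 47.6 m

Phase 3 (accelerating): v₀ = 3.42 m/s, a = 1.1 m/s².
v = v₀ + at → t = (6.5 − 3.42) / 1.1 = 2.80 s
v² = v₀² + 2aΔx → Δx = (6.5² − 3.42²)/(2·1.1) = 13.9 m
Total time = 6.60 + 6.50 + 2.80 = 15.9 s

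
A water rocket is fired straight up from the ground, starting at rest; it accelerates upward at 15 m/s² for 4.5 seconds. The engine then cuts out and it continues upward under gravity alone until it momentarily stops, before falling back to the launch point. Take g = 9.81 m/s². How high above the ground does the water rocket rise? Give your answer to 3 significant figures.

384 m

Phase 1 (powered ascent): v₀ = 0 m/s, a = 15 m/s².
v = v₀ + at = 0 + (15)(4.5) = 67.5 m/s
Δx = v₀t + ½at² = 0·4.5 + 0.5·15·4.5² = 152 m

Phase 2 (coasting upward): v₀ = 67.5 m/s, a = -9.81 m/s².
v = v₀ + at → t = (0 − 67.5) / -9.81 = 6.88 s
v² = v₀² + 2aΔx → Δx = (0² − 67.5²)/(2·-9.81) = 232 m
Maximum height = 152 + 232 = 384 m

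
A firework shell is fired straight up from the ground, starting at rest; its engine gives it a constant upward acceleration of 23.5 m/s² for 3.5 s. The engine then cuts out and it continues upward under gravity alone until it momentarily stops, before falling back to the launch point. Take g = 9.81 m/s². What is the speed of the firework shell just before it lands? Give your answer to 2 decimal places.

97.92 m/s

Phase 1 (powered ascent): v₀ = 0 m/s, a = 23.5 m/s².
v = v₀ + at = 0 + (23.5)(3.5) = 82.2 m/s
Δx = v₀t + ½at² = 0·3.5 + 0.5·23.5·3.5² = 144 m

Phase 2 (coasting upward): v₀ = 82.2 m/s, a = -9.81 m/s².
v = v₀ + at → t = (0 − 82.2) / -9.81 = 8.38 s
v² = v₀² + 2aΔx → Δx = (0² − 82.2²)/(2·-9.81) = 345 m

Phase 3 (free fall): v₀ = 0 m/s, a = -9.81 m/s².
Falls 489 m from rest: t = √(2·489/9.81) = 9.98 s; v = g·t = 97.9 m/s.
Impact speed = 97.9 m/s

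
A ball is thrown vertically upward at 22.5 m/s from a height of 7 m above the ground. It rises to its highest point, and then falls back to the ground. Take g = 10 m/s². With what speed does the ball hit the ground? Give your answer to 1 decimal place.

Phase 1 (rising): v₀ = 22.5 m/s, a = -10 m/s².
v = v₀ + at → t = (0 − 22.5) / -10 = 2.25 s
v² = v₀² + 2aΔx → Δx = (0² − 22.5²)/(2·-10) = 25.3 m

Phase 2 (falling): v₀ = 0 m/s, a = -10 m/s².
Falls 32.3 m from rest: t = √(2·32.3/10) = 2.54 s; v = g·t = 25.4 m/s.
Final speed = 25.4 m/s

25.4 m/s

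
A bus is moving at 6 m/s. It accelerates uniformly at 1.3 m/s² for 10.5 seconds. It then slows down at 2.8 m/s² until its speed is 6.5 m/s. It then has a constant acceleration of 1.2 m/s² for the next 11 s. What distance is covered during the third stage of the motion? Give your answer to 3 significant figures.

Phase 1 (accelerating): v₀ = 6.00 m/s, a = 1.3 m/s².
v = v₀ + at = 6.00 + (1.3)(10.5) = 19.6 m/s
Δx = v₀t + ½at² = 6.00·10.5 + 0.5·1.3·10.5² = 135 m

Phase 2 (decelerating): v₀ = 19.6 m/s, a = -2.8 m/s².
v = v₀ + at → t = (6.5 − 19.6) / -2.8 = 4.70 s
v² = v₀² + 2aΔx → Δx = (6.5² − 19.6²)/(2·-2.8) = 61.4 m

Phase 3 (accelerating): v₀ = 6.50 m/s, a = 1.2 m/s².
v = v₀ + at = 6.50 + (1.2)(11) = 19.7 m/s
Δx = v₀t + ½at² = 6.50·11 + 0.5·1.2·11² = 144 m
Distance in phase 3 = 144 m

144 m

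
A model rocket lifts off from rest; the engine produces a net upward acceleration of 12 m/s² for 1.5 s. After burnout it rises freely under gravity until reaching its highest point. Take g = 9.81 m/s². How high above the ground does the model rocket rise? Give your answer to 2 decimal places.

Phase 1 (powered ascent): v₀ = 0 m/s, a = 12 m/s².
v = v₀ + at = 0 + (12)(1.5) = 18.0 m/s
Δx = v₀t + ½at² = 0·1.5 + 0.5·12·1.5² = 13.5 m

Phase 2 (coasting upward): v₀ = 18.0 m/s, a = -9.81 m/s².
v = v₀ + at → t = (0 − 18.0) / -9.81 = 1.83 s
v² = v₀² + 2aΔx → Δx = (0² − 18.0²)/(2·-9.81) = 16.5 m
Maximum height = 13.5 + 16.5 = 30.0 m

30.01 m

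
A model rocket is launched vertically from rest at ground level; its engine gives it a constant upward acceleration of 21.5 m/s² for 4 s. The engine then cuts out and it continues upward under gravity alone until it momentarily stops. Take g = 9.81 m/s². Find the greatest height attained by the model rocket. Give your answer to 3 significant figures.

549 m

Phase 1 (powered ascent): v₀ = 0 m/s, a = 21.5 m/s².
v = v₀ + at = 0 + (21.5)(4) = 86.0 m/s
Δx = v₀t + ½at² = 0·4 + 0.5·21.5·4² = 172 m

Phase 2 (coasting upward): v₀ = 86.0 m/s, a = -9.81 m/s².
v = v₀ + at → t = (0 − 86.0) / -9.81 = 8.77 s
v² = v₀² + 2aΔx → Δx = (0² − 86.0²)/(2·-9.81) = 377 m
Maximum height = 172 + 377 = 549 m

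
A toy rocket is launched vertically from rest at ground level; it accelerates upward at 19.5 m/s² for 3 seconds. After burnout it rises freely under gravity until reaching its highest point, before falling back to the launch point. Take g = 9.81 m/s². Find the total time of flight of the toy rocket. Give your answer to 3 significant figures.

16.3 s

Phase 1 (powered ascent): v₀ = 0 m/s, a = 19.5 m/s².
v = v₀ + at = 0 + (19.5)(3) = 58.5 m/s
Δx = v₀t + ½at² = 0·3 + 0.5·19.5·3² = 87.8 m

Phase 2 (coasting upward): v₀ = 58.5 m/s, a = -9.81 m/s².
v = v₀ + at → t = (0 − 58.5) / -9.81 = 5.96 s
v² = v₀² + 2aΔx → Δx = (0² − 58.5²)/(2·-9.81) = 174 m

Phase 3 (free fall): v₀ = 0 m/s, a = -9.81 m/s².
Falls 262 m from rest: t = √(2·262/9.81) = 7.31 s; v = g·t = 71.7 m/s.
Total time = 3.00 + 5.96 + 7.31 = 16.3 s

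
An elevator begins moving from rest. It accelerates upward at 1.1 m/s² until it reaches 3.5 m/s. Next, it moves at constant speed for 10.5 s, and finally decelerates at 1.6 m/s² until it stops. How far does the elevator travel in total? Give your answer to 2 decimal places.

Phase 1 (accelerating): v₀ = 0 m/s, a = 1.1 m/s².
v = v₀ + at → t = (3.5 − 0) / 1.1 = 3.18 s
v² = v₀² + 2aΔx → Δx = (3.5² − 0²)/(2·1.1) = 5.57 m

Phase 2 (constant speed): v₀ = 3.50 m/s, a = 0 m/s².
v = v₀ + at = 3.50 + (0)(10.5) = 3.50 m/s
Δx = v₀t + ½at² = 3.50·10.5 + 0.5·0·10.5² = 36.8 m

Phase 3 (decelerating): v₀ = 3.50 m/s, a = -1.6 m/s².
v = v₀ + at → t = (0 − 3.50) / -1.6 = 2.19 s
v² = v₀² + 2aΔx → Δx = (0² − 3.50²)/(2·-1.6) = 3.83 m
Total distance = 5.57 + 36.8 + 3.83 = 46.1 m

46.15 m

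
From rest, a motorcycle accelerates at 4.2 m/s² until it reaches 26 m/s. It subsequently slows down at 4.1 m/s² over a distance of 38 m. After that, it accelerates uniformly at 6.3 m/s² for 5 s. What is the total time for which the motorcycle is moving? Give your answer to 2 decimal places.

12.88 s

Phase 1 (accelerating): v₀ = 0 m/s, a = 4.2 m/s².
v = v₀ + at → t = (26 − 0) / 4.2 = 6.19 s
v² = v₀² + 2aΔx → Δx = (26² − 0²)/(2·4.2) = 80.5 m

Phase 2 (decelerating): v₀ = 26.0 m/s, a = -4.1 m/s².
v² = v₀² + 2aΔx = 26.0² + 2·-4.1·38 = 364 → v = 19.1 m/s
t = (v − v₀)/a = (19.1 − 26.0)/-4.1 = 1.69 s

Phase 3 (accelerating): v₀ = 19.1 m/s, a = 6.3 m/s².
v = v₀ + at = 19.1 + (6.3)(5) = 50.6 m/s
Δx = v₀t + ½at² = 19.1·5 + 0.5·6.3·5² = 174 m
Total time = 6.19 + 1.69 + 5.00 = 12.9 s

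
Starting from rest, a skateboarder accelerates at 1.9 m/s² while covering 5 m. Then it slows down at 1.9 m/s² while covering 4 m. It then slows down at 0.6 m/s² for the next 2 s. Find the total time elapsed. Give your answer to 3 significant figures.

5.56 s

Phase 1 (accelerating): v₀ = 0 m/s, a = 1.9 m/s².
v² = v₀² + 2aΔx = 0² + 2·1.9·5 = 19.0 → v = 4.36 m/s
t = (v − v₀)/a = (4.36 − 0)/1.9 = 2.29 s

Phase 2 (decelerating): v₀ = 4.36 m/s, a = -1.9 m/s².
v² = v₀² + 2aΔx = 4.36² + 2·-1.9·4 = 3.80 → v = 1.95 m/s
t = (v − v₀)/a = (1.95 − 4.36)/-1.9 = 1.27 s

Phase 3 (decelerating): v₀ = 1.95 m/s, a = -0.6 m/s².
v = v₀ + at = 1.95 + (-0.6)(2) = 0.749 m/s
Δx = v₀t + ½at² = 1.95·2 + 0.5·-0.6·2² = 2.70 m
Total time = 2.29 + 1.27 + 2.00 = 5.56 s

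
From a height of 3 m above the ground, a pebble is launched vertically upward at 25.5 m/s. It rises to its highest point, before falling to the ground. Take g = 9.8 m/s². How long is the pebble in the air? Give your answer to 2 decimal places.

Phase 1 (rising): v₀ = 25.5 m/s, a = -9.8 m/s².
v = v₀ + at → t = (0 − 25.5) / -9.8 = 2.60 s
v² = v₀² + 2aΔx → Δx = (0² − 25.5²)/(2·-9.8) = 33.2 m

Phase 2 (falling): v₀ = 0 m/s, a = -9.8 m/s².
Falls 36.2 m from rest: t = √(2·36.2/9.8) = 2.72 s; v = g·t = 26.6 m/s.
Total time = 2.60 + 2.72 = 5.32 s

5.32 s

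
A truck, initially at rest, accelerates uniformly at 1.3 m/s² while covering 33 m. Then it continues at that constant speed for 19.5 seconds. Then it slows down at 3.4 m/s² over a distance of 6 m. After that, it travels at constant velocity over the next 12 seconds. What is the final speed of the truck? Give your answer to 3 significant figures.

Phase 1 (accelerating): v₀ = 0 m/s, a = 1.3 m/s².
v² = v₀² + 2aΔx = 0² + 2·1.3·33 = 85.8 → v = 9.26 m/s
t = (v − v₀)/a = (9.26 − 0)/1.3 = 7.13 s

Phase 2 (constant speed): v₀ = 9.26 m/s, a = 0 m/s².
v = v₀ + at = 9.26 + (0)(19.5) = 9.26 m/s
Δx = v₀t + ½at² = 9.26·19.5 + 0.5·0·19.5² = 181 m

Phase 3 (decelerating): v₀ = 9.26 m/s, a = -3.4 m/s².
v² = v₀² + 2aΔx = 9.26² + 2·-3.4·6 = 45.0 → v = 6.71 m/s
t = (v − v₀)/a = (6.71 − 9.26)/-3.4 = 0.751 s

Phase 4 (constant speed): v₀ = 6.71 m/s, a = 0 m/s².
v = v₀ + at = 6.71 + (0)(12) = 6.71 m/s
Δx = v₀t + ½at² = 6.71·12 + 0.5·0·12² = 80.5 m
Final speed = 6.71 m/s

6.71 m/s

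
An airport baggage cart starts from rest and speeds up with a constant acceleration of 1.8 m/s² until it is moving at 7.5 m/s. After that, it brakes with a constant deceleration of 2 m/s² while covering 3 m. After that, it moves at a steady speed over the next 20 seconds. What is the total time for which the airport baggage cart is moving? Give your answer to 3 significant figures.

Phase 1 (accelerating): v₀ = 0 m/s, a = 1.8 m/s².
v = v₀ + at → t = (7.5 − 0) / 1.8 = 4.17 s
v² = v₀² + 2aΔx → Δx = (7.5² − 0²)/(2·1.8) = 15.6 m

Phase 2 (decelerating): v₀ = 7.50 m/s, a = -2 m/s².
v² = v₀² + 2aΔx = 7.50² + 2·-2·3 = 44.2 → v = 6.65 m/s
t = (v − v₀)/a = (6.65 − 7.50)/-2 = 0.424 s

Phase 3 (constant speed): v₀ = 6.65 m/s, a = 0 m/s².
v = v₀ + at = 6.65 + (0)(20) = 6.65 m/s
Δx = v₀t + ½at² = 6.65·20 + 0.5·0·20² = 133 m
Total time = 4.17 + 0.424 + 20.0 = 24.6 s

24.6 s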